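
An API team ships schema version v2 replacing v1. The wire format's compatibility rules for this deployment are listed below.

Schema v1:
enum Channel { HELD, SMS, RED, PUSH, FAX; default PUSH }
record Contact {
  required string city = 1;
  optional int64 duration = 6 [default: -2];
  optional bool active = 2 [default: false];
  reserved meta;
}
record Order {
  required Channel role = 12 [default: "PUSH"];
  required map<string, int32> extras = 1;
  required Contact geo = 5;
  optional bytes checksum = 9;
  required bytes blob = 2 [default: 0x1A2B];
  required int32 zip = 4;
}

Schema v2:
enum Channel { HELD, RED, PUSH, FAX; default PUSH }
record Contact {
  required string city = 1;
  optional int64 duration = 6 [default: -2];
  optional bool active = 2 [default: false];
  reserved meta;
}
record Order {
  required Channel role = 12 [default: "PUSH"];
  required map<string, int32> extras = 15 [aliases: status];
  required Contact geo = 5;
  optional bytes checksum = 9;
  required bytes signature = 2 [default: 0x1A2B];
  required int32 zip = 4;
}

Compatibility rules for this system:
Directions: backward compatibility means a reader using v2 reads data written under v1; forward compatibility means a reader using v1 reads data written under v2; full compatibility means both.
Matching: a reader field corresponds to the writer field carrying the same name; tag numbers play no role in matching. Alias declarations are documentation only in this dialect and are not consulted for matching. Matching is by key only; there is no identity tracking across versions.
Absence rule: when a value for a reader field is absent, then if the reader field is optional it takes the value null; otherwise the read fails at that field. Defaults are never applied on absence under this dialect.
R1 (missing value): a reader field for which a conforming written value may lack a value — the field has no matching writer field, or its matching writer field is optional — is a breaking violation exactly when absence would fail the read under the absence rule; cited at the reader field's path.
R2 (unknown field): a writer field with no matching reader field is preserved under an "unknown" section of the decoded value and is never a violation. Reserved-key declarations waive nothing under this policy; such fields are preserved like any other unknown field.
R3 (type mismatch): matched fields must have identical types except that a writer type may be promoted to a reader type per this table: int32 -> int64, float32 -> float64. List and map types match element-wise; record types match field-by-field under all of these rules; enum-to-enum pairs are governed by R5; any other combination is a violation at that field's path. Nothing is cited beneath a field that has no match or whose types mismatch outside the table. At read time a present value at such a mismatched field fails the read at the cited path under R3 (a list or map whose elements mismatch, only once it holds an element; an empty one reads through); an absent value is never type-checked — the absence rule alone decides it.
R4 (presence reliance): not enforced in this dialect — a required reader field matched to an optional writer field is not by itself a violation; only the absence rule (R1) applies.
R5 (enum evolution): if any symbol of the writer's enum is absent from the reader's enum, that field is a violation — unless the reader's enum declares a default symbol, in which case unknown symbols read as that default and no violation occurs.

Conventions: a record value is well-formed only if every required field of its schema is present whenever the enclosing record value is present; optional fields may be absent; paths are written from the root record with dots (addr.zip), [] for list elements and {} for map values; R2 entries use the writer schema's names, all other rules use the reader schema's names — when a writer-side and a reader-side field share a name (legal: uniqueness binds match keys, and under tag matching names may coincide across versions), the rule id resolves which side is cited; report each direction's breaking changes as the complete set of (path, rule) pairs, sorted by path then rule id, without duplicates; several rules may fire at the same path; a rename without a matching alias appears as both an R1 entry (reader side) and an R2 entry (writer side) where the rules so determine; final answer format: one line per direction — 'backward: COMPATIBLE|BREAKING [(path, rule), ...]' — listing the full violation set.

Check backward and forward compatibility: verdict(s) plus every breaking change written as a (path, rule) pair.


backward: BREAKING [(signature, R1)]; forward: BREAKING [(blob, R1)]

the writer's type comes first in each Order pair
checking backward for Order: reader v2 against writer v1:
  role: paired with writer role (Channel -> Channel; writer required)
  extras: paired with writer extras (map<string, int32> -> map<string, int32>; writer required)
  geo: paired with writer geo (Contact -> Contact; writer required)
  checksum: paired with writer checksum (bytes -> bytes; writer optional)
  signature: no writer match
  zip: paired with writer zip (int32 -> int32; writer required)
  writer blob: unknown to reader
  geo.city: paired with writer geo.city (string -> string; writer required)
  geo.duration: paired with writer geo.duration (int64 -> int64; writer optional)
  geo.active: paired with writer geo.active (bool -> bool; writer optional)
  violation R1 at signature
  => backward: BREAKING (1)
checking forward for Order: reader v1 against writer v2:
  role: paired with writer role (Channel -> Channel; writer required)
  extras: paired with writer extras (map<string, int32> -> map<string, int32>; writer required)
  geo: paired with writer geo (Contact -> Contact; writer required)
  checksum: paired with writer checksum (bytes -> bytes; writer optional)
  blob: no writer match
  zip: paired with writer zip (int32 -> int32; writer required)
  writer signature: unknown to reader
  geo.city: paired with writer geo.city (string -> string; writer required)
  geo.duration: paired with writer geo.duration (int64 -> int64; writer optional)
  geo.active: paired with writer geo.active (bool -> bool; writer optional)
  violation R1 at blob
  => forward: BREAKING (1)


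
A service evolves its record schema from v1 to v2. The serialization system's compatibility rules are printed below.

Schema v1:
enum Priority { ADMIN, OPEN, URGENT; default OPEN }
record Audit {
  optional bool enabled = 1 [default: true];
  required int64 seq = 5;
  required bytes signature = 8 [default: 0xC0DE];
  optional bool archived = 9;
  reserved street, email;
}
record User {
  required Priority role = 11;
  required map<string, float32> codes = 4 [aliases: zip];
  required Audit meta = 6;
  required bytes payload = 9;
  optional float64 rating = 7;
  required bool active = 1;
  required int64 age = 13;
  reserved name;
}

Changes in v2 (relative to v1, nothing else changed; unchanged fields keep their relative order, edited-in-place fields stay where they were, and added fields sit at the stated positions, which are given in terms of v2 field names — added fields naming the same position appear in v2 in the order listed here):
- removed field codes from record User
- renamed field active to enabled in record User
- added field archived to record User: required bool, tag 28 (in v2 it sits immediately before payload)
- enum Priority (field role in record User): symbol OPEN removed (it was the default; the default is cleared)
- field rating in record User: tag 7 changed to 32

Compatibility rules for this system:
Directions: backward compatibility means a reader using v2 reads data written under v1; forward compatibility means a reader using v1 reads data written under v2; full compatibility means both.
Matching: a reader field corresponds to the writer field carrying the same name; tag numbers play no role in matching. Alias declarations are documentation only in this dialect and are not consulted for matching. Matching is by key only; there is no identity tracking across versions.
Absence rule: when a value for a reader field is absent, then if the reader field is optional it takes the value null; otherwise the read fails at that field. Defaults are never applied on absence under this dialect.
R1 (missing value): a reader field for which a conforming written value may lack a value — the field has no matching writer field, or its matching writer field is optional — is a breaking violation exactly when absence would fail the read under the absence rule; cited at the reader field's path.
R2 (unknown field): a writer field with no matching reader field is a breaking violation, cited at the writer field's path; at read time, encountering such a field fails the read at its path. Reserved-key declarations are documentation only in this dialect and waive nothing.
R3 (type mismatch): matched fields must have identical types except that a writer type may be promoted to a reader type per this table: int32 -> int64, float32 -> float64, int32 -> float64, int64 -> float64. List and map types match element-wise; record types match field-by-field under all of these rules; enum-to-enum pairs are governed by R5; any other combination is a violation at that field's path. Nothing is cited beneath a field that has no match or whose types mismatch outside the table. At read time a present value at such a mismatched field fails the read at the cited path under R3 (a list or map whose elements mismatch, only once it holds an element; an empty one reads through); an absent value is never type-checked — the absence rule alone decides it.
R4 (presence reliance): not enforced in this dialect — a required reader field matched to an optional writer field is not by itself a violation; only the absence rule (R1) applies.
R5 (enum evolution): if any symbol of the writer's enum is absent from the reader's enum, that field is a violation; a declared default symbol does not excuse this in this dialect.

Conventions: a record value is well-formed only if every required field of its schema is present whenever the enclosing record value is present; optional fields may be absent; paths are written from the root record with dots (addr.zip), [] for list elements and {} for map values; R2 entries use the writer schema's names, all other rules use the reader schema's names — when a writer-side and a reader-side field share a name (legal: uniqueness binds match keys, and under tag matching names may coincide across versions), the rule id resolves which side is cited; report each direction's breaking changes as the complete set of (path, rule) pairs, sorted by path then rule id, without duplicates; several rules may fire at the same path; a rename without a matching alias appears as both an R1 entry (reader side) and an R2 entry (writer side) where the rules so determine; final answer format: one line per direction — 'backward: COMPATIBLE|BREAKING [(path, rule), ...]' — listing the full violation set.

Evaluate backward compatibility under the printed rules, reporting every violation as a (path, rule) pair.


the writer's type comes first in each User pair
backward pass over User, reader schema v2, writer schema v1:
  role: Priority -> Priority, writer required; from role
  meta: Audit -> Audit, writer required; from meta
  no writer field matches reader archived
  payload: bytes -> bytes, writer required; from payload
  rating: float64 -> float64, writer optional; from rating
  no writer field matches reader enabled
  age: int64 -> int64, writer required; from age
  writer codes: unknown to reader
  writer active: unknown to reader
  meta.enabled: bool -> bool, writer optional; from meta.enabled
  meta.seq: int64 -> int64, writer required; from meta.seq
  meta.signature: bytes -> bytes, writer required; from meta.signature
  meta.archived: bool -> bool, writer optional; from meta.archived
  rule R2 violated at active
  rule R1 violated at archived
  rule R2 violated at codes
  rule R1 violated at enabled
  rule R5 violated at role
  => 5 violation(s): backward is BREAKING for User
checking off the User differences that do not matter here:
  field rating in record User: tag 7 changed to 32 -> no rule fires on it in User's dialect; the asked verdict holds

backward: BREAKING [(active, R2), (archived, R1), (codes, R2), (enabled, R1), (role, R5)]


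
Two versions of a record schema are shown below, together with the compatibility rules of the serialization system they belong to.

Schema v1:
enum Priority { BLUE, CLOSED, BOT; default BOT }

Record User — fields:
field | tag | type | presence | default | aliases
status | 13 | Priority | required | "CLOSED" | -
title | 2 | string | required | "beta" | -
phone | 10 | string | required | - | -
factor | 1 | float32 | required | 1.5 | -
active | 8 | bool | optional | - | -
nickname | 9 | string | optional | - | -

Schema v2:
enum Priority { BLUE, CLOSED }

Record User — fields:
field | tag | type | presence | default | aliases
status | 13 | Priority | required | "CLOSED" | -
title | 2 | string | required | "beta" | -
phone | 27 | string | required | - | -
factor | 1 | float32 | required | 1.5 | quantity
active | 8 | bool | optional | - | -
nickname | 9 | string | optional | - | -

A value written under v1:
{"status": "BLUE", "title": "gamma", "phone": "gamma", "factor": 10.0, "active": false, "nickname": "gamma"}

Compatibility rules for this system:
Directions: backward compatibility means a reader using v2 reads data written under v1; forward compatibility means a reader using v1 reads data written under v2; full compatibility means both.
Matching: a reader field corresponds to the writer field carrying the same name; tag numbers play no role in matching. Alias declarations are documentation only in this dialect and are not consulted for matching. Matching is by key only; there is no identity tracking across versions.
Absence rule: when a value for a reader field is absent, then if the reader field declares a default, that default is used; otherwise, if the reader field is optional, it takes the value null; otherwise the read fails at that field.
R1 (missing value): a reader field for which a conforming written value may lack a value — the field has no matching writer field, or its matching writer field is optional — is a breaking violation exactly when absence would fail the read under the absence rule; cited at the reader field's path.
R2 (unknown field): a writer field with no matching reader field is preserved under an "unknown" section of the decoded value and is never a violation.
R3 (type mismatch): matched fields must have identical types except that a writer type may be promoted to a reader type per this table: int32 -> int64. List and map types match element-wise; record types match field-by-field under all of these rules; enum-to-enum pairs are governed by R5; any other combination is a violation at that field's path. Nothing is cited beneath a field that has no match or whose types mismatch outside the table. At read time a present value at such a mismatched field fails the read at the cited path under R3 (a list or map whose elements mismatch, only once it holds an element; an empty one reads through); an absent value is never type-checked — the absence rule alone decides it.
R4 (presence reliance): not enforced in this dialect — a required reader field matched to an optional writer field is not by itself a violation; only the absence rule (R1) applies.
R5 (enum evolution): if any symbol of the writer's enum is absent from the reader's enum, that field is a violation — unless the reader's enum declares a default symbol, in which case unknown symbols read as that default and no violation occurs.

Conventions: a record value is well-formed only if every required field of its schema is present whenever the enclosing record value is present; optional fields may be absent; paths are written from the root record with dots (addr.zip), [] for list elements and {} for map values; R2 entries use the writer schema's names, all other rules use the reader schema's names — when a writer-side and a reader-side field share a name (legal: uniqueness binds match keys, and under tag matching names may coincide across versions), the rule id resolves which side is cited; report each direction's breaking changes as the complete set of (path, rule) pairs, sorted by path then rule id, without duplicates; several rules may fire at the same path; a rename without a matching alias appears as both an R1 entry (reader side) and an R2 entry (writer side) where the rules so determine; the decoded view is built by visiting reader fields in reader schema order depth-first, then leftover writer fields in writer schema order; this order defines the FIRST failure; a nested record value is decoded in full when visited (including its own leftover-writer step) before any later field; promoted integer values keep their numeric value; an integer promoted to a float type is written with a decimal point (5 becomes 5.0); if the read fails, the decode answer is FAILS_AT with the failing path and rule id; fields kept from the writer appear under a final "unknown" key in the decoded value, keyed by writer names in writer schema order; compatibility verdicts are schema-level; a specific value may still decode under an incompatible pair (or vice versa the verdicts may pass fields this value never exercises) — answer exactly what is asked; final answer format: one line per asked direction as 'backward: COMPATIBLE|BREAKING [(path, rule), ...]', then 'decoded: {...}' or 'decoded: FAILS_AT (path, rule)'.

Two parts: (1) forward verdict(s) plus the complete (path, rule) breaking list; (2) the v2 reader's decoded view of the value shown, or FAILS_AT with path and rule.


forward: COMPATIBLE []; decoded: {"status": "BLUE", "title": "gamma", "phone": "gamma", "factor": 10.0, "active": false, "nickname": "gamma"}

arrows below run writer -> reader for User
checking forward for User: reader v1 against writer v2:
  writer required, Priority -> Priority: reader status maps from writer status
  writer required, string -> string: reader title maps from writer title
  writer required, string -> string: reader phone maps from writer phone
  writer required, float32 -> float32: reader factor maps from writer factor
  writer optional, bool -> bool: reader active maps from writer active
  writer optional, string -> string: reader nickname maps from writer nickname
  => forward verdict for User: COMPATIBLE, no violations
decoding the User value with the v2 reader:
  status := "BLUE"
  title := "gamma"
  phone := "gamma"
  factor := 10.0
  active := false
  nickname := "gamma"
  => decoded: {"status": "BLUE", "title": "gamma", "phone": "gamma", "factor": 10.0, "active": false, "nickname": "gamma"}
remaining User differences; none change what is asked:
  enum Priority (field status in record User): symbol BOT removed (it was the default; the default is cleared) -> its effect on User is confined to the backward direction, not asked
  field phone in record User: tag 10 changed to 27 -> inert for the asked User verdict: nothing fires


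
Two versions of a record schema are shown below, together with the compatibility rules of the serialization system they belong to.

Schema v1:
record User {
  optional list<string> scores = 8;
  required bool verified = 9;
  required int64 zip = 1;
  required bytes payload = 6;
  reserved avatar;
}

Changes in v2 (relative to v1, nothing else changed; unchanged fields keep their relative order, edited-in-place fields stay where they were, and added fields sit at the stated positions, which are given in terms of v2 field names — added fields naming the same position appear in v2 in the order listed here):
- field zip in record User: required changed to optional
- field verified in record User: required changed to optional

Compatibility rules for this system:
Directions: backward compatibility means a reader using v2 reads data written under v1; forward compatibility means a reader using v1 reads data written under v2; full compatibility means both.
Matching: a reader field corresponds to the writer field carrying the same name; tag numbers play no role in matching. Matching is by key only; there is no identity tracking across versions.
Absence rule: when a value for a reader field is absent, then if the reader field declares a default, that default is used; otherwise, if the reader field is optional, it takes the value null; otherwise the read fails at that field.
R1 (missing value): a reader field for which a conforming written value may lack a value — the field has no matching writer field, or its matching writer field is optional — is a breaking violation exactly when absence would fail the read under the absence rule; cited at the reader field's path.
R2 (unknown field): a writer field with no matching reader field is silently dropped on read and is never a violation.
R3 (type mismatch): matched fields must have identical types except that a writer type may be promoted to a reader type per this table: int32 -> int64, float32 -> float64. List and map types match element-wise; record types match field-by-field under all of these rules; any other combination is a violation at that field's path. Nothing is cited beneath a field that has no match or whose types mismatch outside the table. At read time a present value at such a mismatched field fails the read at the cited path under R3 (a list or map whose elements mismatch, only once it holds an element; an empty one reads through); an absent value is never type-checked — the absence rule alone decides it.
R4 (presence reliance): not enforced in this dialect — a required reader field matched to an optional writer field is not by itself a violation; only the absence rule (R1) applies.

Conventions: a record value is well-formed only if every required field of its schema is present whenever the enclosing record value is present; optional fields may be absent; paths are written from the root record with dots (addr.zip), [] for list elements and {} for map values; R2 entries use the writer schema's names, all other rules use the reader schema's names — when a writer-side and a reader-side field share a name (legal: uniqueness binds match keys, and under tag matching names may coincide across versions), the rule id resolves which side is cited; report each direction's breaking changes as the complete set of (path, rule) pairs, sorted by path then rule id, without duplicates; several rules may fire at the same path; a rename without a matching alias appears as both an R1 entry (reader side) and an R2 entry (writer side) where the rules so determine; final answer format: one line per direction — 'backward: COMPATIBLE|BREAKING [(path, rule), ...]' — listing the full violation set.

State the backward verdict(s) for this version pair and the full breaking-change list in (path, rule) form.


arrows below run writer -> reader for User
backward analysis of User with v2 as reader and v1 as writer:
  scores: paired with writer scores (list<string> -> list<string>; writer optional)
  verified: paired with writer verified (bool -> bool; writer required)
  zip: paired with writer zip (int64 -> int64; writer required)
  payload: paired with writer payload (bytes -> bytes; writer required)
  => backward verdict for User: COMPATIBLE, no violations
diffs on User not affecting the asked answer:
  field zip in record User: required changed to optional -> affects forward compatibility only, which is not asked
  field verified in record User: required changed to optional -> affects forward compatibility only, which is not asked

backward: COMPATIBLE []


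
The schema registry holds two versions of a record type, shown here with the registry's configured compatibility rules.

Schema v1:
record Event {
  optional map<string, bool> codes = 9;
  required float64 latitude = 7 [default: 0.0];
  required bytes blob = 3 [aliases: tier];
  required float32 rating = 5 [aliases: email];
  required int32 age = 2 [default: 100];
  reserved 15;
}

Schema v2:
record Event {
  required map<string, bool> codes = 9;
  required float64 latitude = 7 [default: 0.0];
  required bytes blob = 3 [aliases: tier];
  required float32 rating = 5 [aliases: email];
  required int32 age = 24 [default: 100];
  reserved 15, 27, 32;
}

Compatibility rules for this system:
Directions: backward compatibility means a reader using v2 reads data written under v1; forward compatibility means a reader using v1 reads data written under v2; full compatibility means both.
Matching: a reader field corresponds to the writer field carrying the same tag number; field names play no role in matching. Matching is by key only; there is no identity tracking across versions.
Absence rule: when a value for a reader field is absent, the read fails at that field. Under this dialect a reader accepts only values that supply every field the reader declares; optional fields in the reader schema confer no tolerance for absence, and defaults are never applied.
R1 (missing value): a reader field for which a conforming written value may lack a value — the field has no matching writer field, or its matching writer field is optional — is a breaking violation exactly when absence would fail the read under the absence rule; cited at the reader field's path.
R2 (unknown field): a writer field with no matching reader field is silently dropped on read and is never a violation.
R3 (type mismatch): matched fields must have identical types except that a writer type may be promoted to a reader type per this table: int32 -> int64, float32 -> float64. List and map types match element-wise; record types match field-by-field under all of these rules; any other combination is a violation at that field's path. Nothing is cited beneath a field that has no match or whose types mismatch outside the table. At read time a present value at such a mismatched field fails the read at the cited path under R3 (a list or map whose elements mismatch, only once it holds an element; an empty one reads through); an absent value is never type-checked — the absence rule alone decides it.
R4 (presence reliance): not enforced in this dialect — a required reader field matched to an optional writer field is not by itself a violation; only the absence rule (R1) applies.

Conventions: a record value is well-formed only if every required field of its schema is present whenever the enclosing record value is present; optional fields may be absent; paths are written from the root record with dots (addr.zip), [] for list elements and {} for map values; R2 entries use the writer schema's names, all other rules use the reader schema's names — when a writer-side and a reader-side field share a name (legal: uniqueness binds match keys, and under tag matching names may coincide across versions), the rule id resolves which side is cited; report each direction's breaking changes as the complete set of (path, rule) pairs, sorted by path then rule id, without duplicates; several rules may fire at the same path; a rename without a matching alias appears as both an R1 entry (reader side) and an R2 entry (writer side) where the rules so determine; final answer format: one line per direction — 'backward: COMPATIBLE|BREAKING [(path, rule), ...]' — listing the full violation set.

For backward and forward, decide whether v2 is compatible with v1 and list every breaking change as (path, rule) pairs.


backward: BREAKING [(age, R1), (codes, R1)]; forward: BREAKING [(age, R1)]

each type pair in Event: writer, then reader
backward pass over Event, reader schema v2, writer schema v1:
  codes <- codes (map<string, bool> -> map<string, bool>, writer optional)
  latitude <- latitude (float64 -> float64, writer required)
  blob <- blob (bytes -> bytes, writer required)
  rating <- rating (float32 -> float32, writer required)
  age has no writer counterpart
  leftover writer field: age
  violation R1 at age
  violation R1 at codes
  => 2 violation(s): backward is BREAKING for Event
forward pass over Event, reader schema v1, writer schema v2:
  codes <- codes (map<string, bool> -> map<string, bool>, writer required)
  latitude <- latitude (float64 -> float64, writer required)
  blob <- blob (bytes -> bytes, writer required)
  rating <- rating (float32 -> float32, writer required)
  age has no writer counterpart
  leftover writer field: age
  violation R1 at age
  => 1 violation(s): forward is BREAKING for Event


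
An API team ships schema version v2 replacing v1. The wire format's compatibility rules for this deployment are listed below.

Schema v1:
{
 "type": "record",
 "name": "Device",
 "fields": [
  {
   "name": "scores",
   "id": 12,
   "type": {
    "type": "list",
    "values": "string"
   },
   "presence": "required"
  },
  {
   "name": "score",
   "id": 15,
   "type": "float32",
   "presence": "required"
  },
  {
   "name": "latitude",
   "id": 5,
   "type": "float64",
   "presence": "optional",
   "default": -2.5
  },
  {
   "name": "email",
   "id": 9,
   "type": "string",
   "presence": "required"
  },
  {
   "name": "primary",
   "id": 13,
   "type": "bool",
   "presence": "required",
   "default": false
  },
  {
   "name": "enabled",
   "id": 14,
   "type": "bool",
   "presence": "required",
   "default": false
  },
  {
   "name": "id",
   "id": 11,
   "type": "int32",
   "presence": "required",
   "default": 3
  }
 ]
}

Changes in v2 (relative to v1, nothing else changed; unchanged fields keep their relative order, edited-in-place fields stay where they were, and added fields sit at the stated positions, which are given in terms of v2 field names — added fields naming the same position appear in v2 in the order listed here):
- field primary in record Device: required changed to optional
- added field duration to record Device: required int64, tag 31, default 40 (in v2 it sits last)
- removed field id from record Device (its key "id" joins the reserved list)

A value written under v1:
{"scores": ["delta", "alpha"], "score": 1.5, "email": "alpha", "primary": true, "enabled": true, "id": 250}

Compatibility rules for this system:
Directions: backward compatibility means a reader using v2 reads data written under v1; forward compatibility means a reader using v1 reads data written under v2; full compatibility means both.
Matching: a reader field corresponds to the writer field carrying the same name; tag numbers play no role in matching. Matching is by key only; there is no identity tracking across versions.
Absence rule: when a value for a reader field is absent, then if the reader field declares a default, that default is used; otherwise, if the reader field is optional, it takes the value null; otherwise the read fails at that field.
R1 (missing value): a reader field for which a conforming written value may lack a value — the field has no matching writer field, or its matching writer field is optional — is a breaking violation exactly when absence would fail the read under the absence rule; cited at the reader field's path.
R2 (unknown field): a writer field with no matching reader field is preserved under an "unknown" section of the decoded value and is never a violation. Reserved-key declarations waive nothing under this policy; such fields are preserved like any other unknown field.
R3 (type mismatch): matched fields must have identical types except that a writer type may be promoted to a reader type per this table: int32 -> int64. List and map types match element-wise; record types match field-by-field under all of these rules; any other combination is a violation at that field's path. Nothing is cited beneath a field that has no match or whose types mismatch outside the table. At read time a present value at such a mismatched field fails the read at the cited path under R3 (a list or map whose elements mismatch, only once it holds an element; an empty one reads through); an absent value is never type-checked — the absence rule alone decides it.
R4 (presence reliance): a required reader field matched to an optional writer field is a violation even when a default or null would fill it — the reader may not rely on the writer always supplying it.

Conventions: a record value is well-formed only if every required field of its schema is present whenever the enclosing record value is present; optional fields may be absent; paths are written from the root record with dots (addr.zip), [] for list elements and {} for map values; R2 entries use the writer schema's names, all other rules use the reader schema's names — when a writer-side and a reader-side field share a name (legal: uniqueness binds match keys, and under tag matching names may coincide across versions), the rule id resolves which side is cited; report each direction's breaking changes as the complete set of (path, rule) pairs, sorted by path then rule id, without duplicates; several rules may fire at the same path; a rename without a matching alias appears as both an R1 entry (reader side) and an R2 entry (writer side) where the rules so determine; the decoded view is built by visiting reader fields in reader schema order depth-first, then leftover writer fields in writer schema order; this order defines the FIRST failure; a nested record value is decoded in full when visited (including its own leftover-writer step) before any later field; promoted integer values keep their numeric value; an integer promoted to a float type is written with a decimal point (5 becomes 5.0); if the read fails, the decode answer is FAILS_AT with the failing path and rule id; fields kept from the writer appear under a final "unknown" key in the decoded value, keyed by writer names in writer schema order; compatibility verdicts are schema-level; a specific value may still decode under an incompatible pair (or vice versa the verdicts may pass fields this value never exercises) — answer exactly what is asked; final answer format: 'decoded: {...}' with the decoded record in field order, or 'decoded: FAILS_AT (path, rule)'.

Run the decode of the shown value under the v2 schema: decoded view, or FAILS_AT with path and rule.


in Device below, arrows point writer -> reader
decode (reader v2):
  scores := ["delta", "alpha"]
  score := 1.5
  latitude := -2.5 (no value, default fills)
  email := "alpha"
  primary := true
  enabled := true
  duration := 40 (no value, default fills)
  writer id: kept under "unknown"
  => decoded: {"scores": ["delta", "alpha"], "score": 1.5, "latitude": -2.5, "email": "alpha", "primary": true, "enabled": true, "duration": 40, "unknown": {"id": 250}}
remaining Device differences; none change what is asked:
  field primary in record Device: required changed to optional -> shifts the Device verdicts, not this decode

decoded: {"scores": ["delta", "alpha"], "score": 1.5, "latitude": -2.5, "email": "alpha", "primary": true, "enabled": true, "duration": 40, "unknown": {"id": 250}}


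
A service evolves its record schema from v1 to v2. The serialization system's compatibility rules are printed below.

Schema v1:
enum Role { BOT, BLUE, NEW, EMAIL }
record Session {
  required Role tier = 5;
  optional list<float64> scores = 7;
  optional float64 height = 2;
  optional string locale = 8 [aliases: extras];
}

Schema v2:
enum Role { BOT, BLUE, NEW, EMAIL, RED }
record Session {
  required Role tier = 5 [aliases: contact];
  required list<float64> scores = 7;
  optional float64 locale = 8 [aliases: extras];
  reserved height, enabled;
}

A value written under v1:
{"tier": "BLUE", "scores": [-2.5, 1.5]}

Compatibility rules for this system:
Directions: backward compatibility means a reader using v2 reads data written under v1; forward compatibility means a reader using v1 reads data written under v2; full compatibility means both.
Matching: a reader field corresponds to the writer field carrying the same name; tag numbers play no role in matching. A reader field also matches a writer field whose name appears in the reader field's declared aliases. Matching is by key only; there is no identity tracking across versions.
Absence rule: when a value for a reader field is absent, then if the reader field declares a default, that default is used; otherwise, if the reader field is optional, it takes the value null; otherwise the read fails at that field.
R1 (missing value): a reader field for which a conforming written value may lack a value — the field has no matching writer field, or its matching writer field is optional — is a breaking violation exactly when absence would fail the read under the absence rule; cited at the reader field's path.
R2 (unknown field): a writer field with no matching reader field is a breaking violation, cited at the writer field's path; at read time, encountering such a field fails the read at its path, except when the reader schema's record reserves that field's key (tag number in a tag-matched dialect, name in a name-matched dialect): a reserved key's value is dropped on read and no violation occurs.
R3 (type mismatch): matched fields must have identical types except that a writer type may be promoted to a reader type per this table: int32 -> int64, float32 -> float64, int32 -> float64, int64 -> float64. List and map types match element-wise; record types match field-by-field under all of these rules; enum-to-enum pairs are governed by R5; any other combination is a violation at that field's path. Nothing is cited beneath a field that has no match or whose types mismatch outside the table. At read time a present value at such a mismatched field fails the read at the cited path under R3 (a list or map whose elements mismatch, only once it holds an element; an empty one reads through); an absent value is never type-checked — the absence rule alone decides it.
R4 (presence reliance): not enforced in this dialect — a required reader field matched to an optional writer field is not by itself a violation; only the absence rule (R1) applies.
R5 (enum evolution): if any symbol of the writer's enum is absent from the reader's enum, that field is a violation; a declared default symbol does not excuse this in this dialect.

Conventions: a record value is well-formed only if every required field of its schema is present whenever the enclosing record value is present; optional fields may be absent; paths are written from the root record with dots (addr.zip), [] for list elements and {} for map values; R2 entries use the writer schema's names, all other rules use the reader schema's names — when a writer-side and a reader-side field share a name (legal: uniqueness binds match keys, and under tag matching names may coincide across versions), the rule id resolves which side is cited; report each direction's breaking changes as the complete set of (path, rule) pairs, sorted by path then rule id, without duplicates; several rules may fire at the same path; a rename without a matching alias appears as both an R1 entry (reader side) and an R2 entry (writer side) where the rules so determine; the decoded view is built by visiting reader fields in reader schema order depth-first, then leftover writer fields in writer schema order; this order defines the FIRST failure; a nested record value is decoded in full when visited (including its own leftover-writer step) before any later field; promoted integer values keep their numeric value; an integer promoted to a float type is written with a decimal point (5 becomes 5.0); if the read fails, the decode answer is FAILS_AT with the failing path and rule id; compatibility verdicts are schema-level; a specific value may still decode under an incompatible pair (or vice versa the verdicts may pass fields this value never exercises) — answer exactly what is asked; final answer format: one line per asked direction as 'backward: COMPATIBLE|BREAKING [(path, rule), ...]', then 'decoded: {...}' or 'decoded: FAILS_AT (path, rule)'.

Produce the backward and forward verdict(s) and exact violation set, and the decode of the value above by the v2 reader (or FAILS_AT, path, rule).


each type pair in Session: writer, then reader
checking backward for Session: reader v2 against writer v1:
  Role -> Role, writer required: tier aligns to tier
  list<float64> -> list<float64>, writer optional: scores aligns to scores
  string -> float64, writer optional: locale aligns to locale
  height (writer side), unknown to reader
  R3 fires at locale
  R1 fires at scores
  backward on Session therefore BREAKING (2)
checking forward for Session: reader v1 against writer v2:
  Role -> Role, writer required: tier aligns to tier
  list<float64> -> list<float64>, writer required: scores aligns to scores
  height: no writer match
  float64 -> string, writer optional: locale aligns to locale
  R3 fires at locale
  R5 fires at tier
  forward on Session therefore BREAKING (2)
decoding the Session value with the v2 reader:
  tier := "BLUE"
  scores := [-2.5, 1.5]
  locale := null (missing; optional => null)
  => decoded: {"tier": "BLUE", "scores": [-2.5, 1.5], "locale": null}

backward: BREAKING [(locale, R3), (scores, R1)]; forward: BREAKING [(locale, R3), (tier, R5)]; decoded: {"tier": "BLUE", "scores": [-2.5, 1.5], "locale": null}
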